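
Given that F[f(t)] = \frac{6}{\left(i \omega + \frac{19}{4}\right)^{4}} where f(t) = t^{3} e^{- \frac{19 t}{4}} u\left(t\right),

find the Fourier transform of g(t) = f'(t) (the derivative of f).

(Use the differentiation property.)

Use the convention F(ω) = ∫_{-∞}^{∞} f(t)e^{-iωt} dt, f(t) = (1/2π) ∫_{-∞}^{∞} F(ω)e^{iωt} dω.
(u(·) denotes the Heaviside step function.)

F[g](ω) = \frac{1536 i \omega}{\left(4 i \omega + 19\right)^{4}}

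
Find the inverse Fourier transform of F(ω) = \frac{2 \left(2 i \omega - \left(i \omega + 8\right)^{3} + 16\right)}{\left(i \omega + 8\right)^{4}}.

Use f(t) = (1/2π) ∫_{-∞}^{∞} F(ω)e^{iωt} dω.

f(t) = 2 \left(t^{2} - 1\right) e^{- 8 t} u\left(t\right)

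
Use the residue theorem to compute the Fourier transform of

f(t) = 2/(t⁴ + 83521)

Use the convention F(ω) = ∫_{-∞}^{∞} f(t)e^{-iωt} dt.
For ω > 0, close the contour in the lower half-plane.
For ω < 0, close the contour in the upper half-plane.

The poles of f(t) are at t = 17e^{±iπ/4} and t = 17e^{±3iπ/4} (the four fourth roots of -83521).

Let g(z) = f(z)e^{-iωz}; for large |z| the factor e^{-iωz} decays in the lower half-plane when ω > 0 and in the upper half-plane when ω < 0.

Case ω > 0 (lower half-plane, clockwise contour ⇒ F(ω) = -2πi·ΣRes):
  Res_{z = - \frac{17 \sqrt{2}}{2} - \frac{17 \sqrt{2} i}{2}} g(z) = \frac{\sqrt{2} i \left(1 - i\right) e^{\frac{17 \sqrt{2} \omega \left(-1 + i\right)}{2}}}{19652}
  Res_{z = \frac{17 \sqrt{2}}{2} - \frac{17 \sqrt{2} i}{2}} g(z) = \frac{\sqrt{2} i \left(1 + i\right) e^{- \frac{17 \sqrt{2} \omega \left(1 + i\right)}{2}}}{19652}
  F(ω) = -2πi·ΣRes = \frac{\sqrt{2} \pi \left(1 - i\right) \left(e^{17 \sqrt{2} i \omega} + i\right) e^{- \frac{17 \sqrt{2} \omega \left(1 + i\right)}{2}}}{9826} = \frac{2 \pi e^{- \frac{17 \sqrt{2} \omega}{2}} \sin{\left(\frac{17 \sqrt{2} \omega}{2} + \frac{\pi}{4} \right)}}{4913}

Case ω < 0 (upper half-plane, counterclockwise contour ⇒ F(ω) = +2πi·ΣRes):
  Res_{z = \frac{17 \sqrt{2}}{2} + \frac{17 \sqrt{2} i}{2}} g(z) = \frac{\sqrt{2} i \left(-1 + i\right) e^{\frac{17 \sqrt{2} \omega \left(1 - i\right)}{2}}}{19652}
  Res_{z = - \frac{17 \sqrt{2}}{2} + \frac{17 \sqrt{2} i}{2}} g(z) = \frac{\sqrt{2} \left(1 - i\right) e^{\frac{17 \sqrt{2} \omega \left(1 + i\right)}{2}}}{19652}
  F(ω) = 2πi·ΣRes = - \frac{\sqrt{2} i \pi \left(i \left(1 - i\right) e^{\frac{17 \sqrt{2} \omega \left(1 - i\right)}{2}} - \left(1 - i\right) e^{\frac{17 \sqrt{2} \omega \left(1 + i\right)}{2}}\right)}{9826} = \frac{2 \pi e^{\frac{17 \sqrt{2} \omega}{2}} \cos{\left(\frac{17 \sqrt{2} \omega}{2} + \frac{\pi}{4} \right)}}{4913}

Both cases combine into a single formula in |ω|:

F(ω) = \frac{2 \pi e^{- \frac{17 \sqrt{2} \left|{\omega}\right|}{2}} \sin{\left(\frac{17 \sqrt{2} \left|{\omega}\right|}{2} + \frac{\pi}{4} \right)}}{4913}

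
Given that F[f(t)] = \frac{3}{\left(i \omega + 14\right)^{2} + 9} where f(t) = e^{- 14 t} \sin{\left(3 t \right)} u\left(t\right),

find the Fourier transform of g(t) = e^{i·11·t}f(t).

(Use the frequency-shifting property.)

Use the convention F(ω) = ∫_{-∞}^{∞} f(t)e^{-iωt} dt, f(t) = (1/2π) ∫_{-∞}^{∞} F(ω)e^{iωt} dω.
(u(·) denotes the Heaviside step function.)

F[g](ω) = \frac{3}{\left(i \left(\omega - 11\right) + 14\right)^{2} + 9}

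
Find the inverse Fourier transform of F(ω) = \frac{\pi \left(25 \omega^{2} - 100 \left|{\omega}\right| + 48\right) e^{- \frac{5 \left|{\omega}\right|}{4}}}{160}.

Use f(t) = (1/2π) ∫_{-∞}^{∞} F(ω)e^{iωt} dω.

f(t) = \frac{t^{4}}{\left(t^{2} + \frac{25}{16}\right)^{3}}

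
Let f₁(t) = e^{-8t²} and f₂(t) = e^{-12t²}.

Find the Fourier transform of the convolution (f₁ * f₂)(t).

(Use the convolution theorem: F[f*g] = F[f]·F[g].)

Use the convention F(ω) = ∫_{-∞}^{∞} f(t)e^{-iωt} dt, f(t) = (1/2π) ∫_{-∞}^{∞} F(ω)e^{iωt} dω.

F[f₁*f₂](ω) = \frac{\sqrt{6} \pi e^{- \frac{5 \omega^{2}}{96}}}{24}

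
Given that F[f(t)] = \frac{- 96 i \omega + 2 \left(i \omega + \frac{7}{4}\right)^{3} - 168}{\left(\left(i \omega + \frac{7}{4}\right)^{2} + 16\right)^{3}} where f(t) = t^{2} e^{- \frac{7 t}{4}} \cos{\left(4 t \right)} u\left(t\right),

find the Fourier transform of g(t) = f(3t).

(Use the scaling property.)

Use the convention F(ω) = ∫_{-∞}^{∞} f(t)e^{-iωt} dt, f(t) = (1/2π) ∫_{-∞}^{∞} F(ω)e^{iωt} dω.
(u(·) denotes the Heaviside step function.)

F[g](ω) = \frac{1152 \left(- 27648 i \omega + \left(4 i \omega + 21\right)^{3} - 145152\right)}{\left(\left(4 i \omega + 21\right)^{2} + 2304\right)^{3}}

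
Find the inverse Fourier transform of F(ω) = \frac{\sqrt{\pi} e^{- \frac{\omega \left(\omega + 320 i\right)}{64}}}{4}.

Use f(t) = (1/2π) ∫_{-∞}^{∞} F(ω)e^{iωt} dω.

f(t) = e^{- 16 \left(t - 5\right)^{2}}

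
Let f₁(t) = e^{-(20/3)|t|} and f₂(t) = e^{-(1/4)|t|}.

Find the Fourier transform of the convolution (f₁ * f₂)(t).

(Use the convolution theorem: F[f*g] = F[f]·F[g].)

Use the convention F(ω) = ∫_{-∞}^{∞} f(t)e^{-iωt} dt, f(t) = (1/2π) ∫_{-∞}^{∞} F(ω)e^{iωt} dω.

F[f₁*f₂](ω) = \frac{960}{144 \omega^{4} + 6409 \omega^{2} + 400}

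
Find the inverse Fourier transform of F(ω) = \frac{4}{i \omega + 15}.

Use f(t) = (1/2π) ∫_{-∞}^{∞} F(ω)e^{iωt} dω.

f(t) = 4 e^{- 15 t} u\left(t\right)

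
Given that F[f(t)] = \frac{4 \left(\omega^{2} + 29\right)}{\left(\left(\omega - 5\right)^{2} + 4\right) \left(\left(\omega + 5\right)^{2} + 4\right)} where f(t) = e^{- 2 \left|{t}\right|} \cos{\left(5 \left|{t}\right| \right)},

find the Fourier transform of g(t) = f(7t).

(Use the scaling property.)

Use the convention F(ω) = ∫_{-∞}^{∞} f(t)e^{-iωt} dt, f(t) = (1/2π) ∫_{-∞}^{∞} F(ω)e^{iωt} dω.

F[g](ω) = \frac{28 \left(\omega^{2} + 1421\right)}{\omega^{4} - 2058 \omega^{2} + 2019241}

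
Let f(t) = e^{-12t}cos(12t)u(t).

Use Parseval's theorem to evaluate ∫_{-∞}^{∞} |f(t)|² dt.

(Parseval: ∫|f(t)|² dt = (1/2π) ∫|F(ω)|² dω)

∫|f(t)|² dt = \frac{1}{32}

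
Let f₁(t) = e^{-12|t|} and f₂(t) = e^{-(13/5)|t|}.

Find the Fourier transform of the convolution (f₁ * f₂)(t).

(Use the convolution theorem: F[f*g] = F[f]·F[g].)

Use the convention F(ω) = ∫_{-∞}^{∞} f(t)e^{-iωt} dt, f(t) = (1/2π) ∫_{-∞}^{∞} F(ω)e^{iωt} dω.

F[f₁*f₂](ω) = \frac{3120}{\left(\omega^{2} + 144\right) \left(25 \omega^{2} + 169\right)}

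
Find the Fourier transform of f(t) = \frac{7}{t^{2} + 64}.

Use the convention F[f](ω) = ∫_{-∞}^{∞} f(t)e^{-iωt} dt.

F(ω) = \frac{7 \pi e^{- 8 \left|{\omega}\right|}}{8}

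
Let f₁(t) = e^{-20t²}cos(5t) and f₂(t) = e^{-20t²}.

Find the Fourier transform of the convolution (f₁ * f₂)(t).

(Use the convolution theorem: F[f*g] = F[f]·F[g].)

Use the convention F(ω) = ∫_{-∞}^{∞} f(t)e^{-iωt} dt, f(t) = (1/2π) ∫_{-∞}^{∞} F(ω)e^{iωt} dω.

F[f₁*f₂](ω) = \frac{\pi \left(e^{\frac{\omega}{4}} + 1\right) e^{- \frac{\omega^{2}}{40} - \frac{\omega}{8} - \frac{5}{16}}}{40}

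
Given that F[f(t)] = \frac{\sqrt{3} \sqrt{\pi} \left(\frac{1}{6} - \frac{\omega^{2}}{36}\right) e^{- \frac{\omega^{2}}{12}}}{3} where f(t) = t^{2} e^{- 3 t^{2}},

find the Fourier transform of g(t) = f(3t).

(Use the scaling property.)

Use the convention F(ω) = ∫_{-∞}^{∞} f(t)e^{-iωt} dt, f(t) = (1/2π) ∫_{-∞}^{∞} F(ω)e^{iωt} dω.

F[g](ω) = \frac{\sqrt{3} \sqrt{\pi} \left(54 - \omega^{2}\right) e^{- \frac{\omega^{2}}{108}}}{2916}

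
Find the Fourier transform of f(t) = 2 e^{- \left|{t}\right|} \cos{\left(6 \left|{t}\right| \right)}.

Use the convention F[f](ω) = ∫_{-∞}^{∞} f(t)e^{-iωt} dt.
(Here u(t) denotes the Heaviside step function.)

F(ω) = \frac{4 \left(\omega^{2} + 37\right)}{\omega^{4} - 70 \omega^{2} + 1369}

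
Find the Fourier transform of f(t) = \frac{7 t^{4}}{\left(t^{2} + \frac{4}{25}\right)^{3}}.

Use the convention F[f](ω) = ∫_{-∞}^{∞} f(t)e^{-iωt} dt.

F(ω) = \frac{7 \pi \left(4 \omega^{2} - 50 \left|{\omega}\right| + 75\right) e^{- \frac{2 \left|{\omega}\right|}{5}}}{80}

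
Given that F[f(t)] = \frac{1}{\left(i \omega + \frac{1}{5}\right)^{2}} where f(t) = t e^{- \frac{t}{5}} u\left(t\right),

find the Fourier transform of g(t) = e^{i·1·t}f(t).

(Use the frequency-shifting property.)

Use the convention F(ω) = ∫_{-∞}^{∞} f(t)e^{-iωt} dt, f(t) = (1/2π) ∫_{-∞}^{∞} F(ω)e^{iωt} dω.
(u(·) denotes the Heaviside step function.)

F[g](ω) = \frac{25}{\left(5 i \left(\omega - 1\right) + 1\right)^{2}}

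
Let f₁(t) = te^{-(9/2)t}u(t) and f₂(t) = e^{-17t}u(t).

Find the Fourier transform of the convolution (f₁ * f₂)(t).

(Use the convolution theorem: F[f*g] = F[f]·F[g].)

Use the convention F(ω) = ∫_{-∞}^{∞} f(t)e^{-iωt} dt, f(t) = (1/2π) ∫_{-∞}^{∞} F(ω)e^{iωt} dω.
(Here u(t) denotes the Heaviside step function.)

F[f₁*f₂](ω) = \frac{4}{\left(i \omega + 17\right) \left(2 i \omega + 9\right)^{2}}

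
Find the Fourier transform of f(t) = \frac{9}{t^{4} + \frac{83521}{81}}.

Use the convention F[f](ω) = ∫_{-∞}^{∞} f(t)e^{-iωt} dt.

F(ω) = \frac{243 \pi e^{- \frac{17 \sqrt{2} \left|{\omega}\right|}{6}} \sin{\left(\frac{17 \sqrt{2} \left|{\omega}\right|}{6} + \frac{\pi}{4} \right)}}{4913}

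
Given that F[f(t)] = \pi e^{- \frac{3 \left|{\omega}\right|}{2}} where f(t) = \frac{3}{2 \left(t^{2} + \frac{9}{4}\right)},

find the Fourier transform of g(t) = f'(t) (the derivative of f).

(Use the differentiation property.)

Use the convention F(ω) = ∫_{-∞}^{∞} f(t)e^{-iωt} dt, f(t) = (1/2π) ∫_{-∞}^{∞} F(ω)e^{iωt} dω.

F[g](ω) = i \pi \omega e^{- \frac{3 \left|{\omega}\right|}{2}}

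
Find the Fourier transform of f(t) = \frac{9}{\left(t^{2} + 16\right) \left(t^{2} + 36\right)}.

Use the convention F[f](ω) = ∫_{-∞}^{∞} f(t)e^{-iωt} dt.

F(ω) = \frac{3 \pi \left(3 e^{2 \left|{\omega}\right|} - 2\right) e^{- 6 \left|{\omega}\right|}}{80}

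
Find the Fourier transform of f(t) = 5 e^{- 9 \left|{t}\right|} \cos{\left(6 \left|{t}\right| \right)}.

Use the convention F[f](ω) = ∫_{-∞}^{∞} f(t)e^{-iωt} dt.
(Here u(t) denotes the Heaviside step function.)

F(ω) = \frac{90 \left(\omega^{2} + 117\right)}{\omega^{4} + 90 \omega^{2} + 13689}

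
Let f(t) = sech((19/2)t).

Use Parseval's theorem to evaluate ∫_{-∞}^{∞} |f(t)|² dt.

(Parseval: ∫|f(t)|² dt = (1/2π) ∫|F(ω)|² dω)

∫|f(t)|² dt = \frac{4}{19}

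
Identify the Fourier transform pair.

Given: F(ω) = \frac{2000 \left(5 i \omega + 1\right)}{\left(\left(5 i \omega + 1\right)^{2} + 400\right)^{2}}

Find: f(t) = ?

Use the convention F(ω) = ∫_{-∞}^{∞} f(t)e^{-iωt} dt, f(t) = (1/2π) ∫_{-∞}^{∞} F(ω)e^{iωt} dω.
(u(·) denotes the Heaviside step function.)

f(t) = 2 t e^{- \frac{t}{5}} \sin{\left(4 t \right)} u\left(t\right)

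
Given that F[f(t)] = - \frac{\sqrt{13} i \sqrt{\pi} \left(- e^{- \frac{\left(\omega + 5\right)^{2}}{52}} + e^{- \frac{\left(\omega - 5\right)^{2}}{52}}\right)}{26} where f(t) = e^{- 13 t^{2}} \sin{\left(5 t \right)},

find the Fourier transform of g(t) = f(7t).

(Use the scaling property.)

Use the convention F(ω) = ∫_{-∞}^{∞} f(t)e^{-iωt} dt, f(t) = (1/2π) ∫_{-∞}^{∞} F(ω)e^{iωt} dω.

F[g](ω) = \frac{\sqrt{13} i \sqrt{\pi} \left(1 - e^{\frac{5 \omega}{91}}\right) e^{- \frac{\omega^{2}}{2548} - \frac{5 \omega}{182} - \frac{25}{52}}}{182}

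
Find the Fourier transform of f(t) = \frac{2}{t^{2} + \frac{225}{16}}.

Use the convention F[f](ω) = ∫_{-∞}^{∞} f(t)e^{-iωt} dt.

F(ω) = \frac{8 \pi e^{- \frac{15 \left|{\omega}\right|}{4}}}{15}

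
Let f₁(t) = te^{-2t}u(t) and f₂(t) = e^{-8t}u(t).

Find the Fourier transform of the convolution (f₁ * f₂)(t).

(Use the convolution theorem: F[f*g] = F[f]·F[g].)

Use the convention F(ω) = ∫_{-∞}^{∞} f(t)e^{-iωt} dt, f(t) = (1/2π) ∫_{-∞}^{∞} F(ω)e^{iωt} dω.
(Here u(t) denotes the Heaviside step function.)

F[f₁*f₂](ω) = \frac{1}{\left(i \omega + 2\right)^{2} \left(i \omega + 8\right)}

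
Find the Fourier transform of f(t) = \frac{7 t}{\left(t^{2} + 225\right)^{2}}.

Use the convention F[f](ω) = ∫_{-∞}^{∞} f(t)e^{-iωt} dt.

F(ω) = - \frac{7 i \pi \omega e^{- 15 \left|{\omega}\right|}}{30}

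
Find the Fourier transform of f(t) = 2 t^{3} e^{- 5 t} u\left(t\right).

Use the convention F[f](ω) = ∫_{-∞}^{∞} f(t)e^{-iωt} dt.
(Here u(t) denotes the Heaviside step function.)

F(ω) = \frac{12}{\left(i \omega + 5\right)^{4}}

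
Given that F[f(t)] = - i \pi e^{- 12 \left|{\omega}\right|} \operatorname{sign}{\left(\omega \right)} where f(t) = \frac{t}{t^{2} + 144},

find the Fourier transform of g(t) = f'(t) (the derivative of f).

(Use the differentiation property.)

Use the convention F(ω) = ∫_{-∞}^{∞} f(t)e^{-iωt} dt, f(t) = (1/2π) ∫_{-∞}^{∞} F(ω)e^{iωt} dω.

F[g](ω) = \pi \omega e^{- 12 \left|{\omega}\right|} \operatorname{sign}{\left(\omega \right)}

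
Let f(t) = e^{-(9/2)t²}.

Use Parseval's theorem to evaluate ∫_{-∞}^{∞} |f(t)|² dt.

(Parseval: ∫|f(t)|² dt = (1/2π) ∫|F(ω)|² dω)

∫|f(t)|² dt = \frac{\sqrt{\pi}}{3}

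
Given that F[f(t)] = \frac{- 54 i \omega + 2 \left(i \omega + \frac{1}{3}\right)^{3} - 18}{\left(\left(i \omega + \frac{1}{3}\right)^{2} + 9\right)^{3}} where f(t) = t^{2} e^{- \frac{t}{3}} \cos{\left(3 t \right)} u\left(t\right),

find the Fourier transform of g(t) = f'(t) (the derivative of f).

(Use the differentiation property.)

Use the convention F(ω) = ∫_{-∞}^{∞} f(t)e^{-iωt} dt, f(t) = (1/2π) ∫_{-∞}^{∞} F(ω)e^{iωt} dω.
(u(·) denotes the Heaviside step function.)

F[g](ω) = - \frac{54 i \omega \left(729 i \omega - \left(3 i \omega + 1\right)^{3} + 243\right)}{\left(\left(3 i \omega + 1\right)^{2} + 81\right)^{3}}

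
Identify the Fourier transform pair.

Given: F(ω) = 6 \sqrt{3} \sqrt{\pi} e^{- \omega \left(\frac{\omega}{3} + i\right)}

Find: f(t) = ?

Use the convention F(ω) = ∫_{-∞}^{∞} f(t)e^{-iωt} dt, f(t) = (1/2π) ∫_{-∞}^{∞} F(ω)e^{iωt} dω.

f(t) = 9 e^{- \frac{3 \left(t - 1\right)^{2}}{4}}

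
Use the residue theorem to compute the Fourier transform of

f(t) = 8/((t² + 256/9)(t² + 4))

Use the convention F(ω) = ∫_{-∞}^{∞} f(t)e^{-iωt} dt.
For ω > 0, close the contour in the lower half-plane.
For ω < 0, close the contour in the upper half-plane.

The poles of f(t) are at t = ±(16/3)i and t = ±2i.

Let g(z) = f(z)e^{-iωz}; for large |z| the factor e^{-iωz} decays in the lower half-plane when ω > 0 and in the upper half-plane when ω < 0.

Case ω > 0 (lower half-plane, clockwise contour ⇒ F(ω) = -2πi·ΣRes):
  Res_{z = - \frac{16 i}{3}} g(z) = - \frac{27 i e^{- \frac{16 \omega}{3}}}{880}
  Res_{z = - 2 i} g(z) = \frac{9 i e^{- 2 \omega}}{110}
  F(ω) = -2πi·ΣRes = \frac{9 \pi e^{- 2 \omega}}{55} - \frac{27 \pi e^{- \frac{16 \omega}{3}}}{440}

Case ω < 0 (upper half-plane, counterclockwise contour ⇒ F(ω) = +2πi·ΣRes):
  Res_{z = \frac{16 i}{3}} g(z) = \frac{27 i e^{\frac{16 \omega}{3}}}{880}
  Res_{z = 2 i} g(z) = - \frac{9 i e^{2 \omega}}{110}
  F(ω) = 2πi·ΣRes = \frac{9 \pi \left(- 3 e^{\frac{16 \omega}{3}} + 8 e^{2 \omega}\right)}{440}

Both cases combine into a single formula in |ω|:

F(ω) = \frac{9 \pi e^{- 2 \left|{\omega}\right|}}{55} - \frac{27 \pi e^{- \frac{16 \left|{\omega}\right|}{3}}}{440}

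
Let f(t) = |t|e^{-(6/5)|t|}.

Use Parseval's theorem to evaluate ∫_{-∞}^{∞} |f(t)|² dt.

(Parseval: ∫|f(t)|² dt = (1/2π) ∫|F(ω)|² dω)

∫|f(t)|² dt = \frac{125}{432}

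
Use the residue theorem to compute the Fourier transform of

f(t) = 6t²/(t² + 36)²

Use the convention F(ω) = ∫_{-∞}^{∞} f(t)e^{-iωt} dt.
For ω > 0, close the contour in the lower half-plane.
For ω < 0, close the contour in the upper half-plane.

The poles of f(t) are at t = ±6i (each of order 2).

Let g(z) = f(z)e^{-iωz}; for large |z| the factor e^{-iωz} decays in the lower half-plane when ω > 0 and in the upper half-plane when ω < 0.

Case ω > 0 (lower half-plane, clockwise contour ⇒ F(ω) = -2πi·ΣRes):
  Res_{z = - 6 i} g(z) = \frac{i \left(1 - 6 \omega\right) e^{- 6 \omega}}{4} (pole of order 2)
  F(ω) = -2πi·ΣRes = \frac{\pi \left(1 - 6 \omega\right) e^{- 6 \omega}}{2}

Case ω < 0 (upper half-plane, counterclockwise contour ⇒ F(ω) = +2πi·ΣRes):
  Res_{z = 6 i} g(z) = \frac{i \left(- 6 \omega - 1\right) e^{6 \omega}}{4} (pole of order 2)
  F(ω) = 2πi·ΣRes = \frac{\pi \left(6 \omega + 1\right) e^{6 \omega}}{2}

Both cases combine into a single formula in |ω|:

F(ω) = \frac{\pi \left(1 - 6 \left|{\omega}\right|\right) e^{- 6 \left|{\omega}\right|}}{2}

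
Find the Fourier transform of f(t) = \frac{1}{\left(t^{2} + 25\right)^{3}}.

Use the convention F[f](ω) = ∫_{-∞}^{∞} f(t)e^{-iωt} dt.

F(ω) = \frac{\pi \left(25 \omega^{2} + 15 \left|{\omega}\right| + 3\right) e^{- 5 \left|{\omega}\right|}}{25000}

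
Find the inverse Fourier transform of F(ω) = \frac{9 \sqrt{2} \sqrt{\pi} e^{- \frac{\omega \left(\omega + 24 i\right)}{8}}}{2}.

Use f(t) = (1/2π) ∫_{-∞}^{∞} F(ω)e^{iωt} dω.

f(t) = 9 e^{- 2 \left(t - 3\right)^{2}}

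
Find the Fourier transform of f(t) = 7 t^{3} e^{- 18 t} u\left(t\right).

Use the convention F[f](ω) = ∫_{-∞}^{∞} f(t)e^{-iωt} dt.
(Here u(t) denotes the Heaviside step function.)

F(ω) = \frac{42}{\left(i \omega + 18\right)^{4}}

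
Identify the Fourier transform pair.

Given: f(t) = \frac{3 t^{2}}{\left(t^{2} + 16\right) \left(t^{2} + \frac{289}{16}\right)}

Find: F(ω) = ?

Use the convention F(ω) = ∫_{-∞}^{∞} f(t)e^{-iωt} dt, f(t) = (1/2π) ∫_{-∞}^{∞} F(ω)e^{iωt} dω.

F(ω) = - \frac{64 \pi e^{- 4 \left|{\omega}\right|}}{11} + \frac{68 \pi e^{- \frac{17 \left|{\omega}\right|}{4}}}{11}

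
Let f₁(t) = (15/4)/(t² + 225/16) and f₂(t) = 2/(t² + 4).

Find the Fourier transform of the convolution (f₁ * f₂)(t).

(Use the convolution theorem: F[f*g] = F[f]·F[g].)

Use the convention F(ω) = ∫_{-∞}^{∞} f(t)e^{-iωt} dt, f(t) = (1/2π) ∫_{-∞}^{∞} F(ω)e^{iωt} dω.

F[f₁*f₂](ω) = \pi^{2} e^{- \frac{23 \left|{\omega}\right|}{4}}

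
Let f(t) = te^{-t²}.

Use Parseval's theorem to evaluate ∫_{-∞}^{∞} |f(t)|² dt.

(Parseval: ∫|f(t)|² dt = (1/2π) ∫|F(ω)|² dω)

∫|f(t)|² dt = \frac{\sqrt{2} \sqrt{\pi}}{8}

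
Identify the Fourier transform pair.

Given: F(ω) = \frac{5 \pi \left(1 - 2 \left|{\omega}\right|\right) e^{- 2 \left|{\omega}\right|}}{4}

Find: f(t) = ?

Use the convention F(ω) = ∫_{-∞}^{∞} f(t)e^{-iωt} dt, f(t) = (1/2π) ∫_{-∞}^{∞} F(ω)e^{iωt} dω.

f(t) = \frac{5 t^{2}}{\left(t^{2} + 4\right)^{2}}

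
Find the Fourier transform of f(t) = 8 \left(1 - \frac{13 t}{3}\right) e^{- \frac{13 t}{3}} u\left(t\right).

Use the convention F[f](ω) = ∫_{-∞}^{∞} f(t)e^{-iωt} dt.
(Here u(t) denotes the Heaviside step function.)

F(ω) = \frac{72 i \omega}{- 9 \omega^{2} + 78 i \omega + 169}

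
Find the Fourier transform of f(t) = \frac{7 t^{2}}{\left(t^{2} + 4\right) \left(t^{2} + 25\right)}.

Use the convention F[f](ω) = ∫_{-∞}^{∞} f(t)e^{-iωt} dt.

F(ω) = \frac{\pi \left(5 - 2 e^{3 \left|{\omega}\right|}\right) e^{- 5 \left|{\omega}\right|}}{3}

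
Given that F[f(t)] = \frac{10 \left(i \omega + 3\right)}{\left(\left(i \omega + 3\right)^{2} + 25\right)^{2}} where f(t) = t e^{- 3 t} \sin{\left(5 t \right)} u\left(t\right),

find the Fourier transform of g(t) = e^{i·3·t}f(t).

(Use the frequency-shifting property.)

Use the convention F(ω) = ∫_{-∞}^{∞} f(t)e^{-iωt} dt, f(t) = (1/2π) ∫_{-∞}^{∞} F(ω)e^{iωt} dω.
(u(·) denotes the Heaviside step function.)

F[g](ω) = \frac{10 \left(i \left(\omega - 3\right) + 3\right)}{\left(\left(i \left(\omega - 3\right) + 3\right)^{2} + 25\right)^{2}}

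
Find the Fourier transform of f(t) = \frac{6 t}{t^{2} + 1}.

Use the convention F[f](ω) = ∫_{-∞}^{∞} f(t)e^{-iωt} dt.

F(ω) = - 6 i \pi e^{- \left|{\omega}\right|} \operatorname{sign}{\left(\omega \right)}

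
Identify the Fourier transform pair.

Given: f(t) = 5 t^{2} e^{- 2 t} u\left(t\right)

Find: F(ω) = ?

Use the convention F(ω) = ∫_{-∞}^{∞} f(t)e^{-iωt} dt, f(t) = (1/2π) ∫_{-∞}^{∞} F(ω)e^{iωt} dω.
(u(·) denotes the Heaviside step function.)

F(ω) = \frac{10}{\left(i \omega + 2\right)^{3}}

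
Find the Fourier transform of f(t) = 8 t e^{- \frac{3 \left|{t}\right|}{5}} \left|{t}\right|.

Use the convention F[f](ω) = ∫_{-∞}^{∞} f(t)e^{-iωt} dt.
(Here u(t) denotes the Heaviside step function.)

F(ω) = \frac{20000 i \omega \left(25 \omega^{2} - 27\right)}{\left(25 \omega^{2} + 9\right)^{3}}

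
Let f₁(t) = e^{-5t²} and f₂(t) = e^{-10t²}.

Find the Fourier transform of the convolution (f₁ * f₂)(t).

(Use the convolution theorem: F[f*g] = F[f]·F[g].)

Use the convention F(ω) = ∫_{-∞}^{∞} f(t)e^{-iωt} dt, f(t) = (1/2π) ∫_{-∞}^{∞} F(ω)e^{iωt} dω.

F[f₁*f₂](ω) = \frac{\sqrt{2} \pi e^{- \frac{3 \omega^{2}}{40}}}{10}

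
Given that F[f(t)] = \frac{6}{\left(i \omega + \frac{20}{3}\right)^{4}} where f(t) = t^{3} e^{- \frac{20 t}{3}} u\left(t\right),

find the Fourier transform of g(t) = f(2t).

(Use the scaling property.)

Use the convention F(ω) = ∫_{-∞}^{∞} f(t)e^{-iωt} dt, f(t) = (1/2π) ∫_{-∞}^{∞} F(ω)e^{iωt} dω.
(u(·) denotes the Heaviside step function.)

F[g](ω) = \frac{3888}{\left(3 i \omega + 40\right)^{4}}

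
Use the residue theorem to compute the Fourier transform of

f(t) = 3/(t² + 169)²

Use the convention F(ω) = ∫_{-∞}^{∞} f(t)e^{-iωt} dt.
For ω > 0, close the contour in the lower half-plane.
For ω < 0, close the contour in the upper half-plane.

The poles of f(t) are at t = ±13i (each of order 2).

Let g(z) = f(z)e^{-iωz}; for large |z| the factor e^{-iωz} decays in the lower half-plane when ω > 0 and in the upper half-plane when ω < 0.

Case ω > 0 (lower half-plane, clockwise contour ⇒ F(ω) = -2πi·ΣRes):
  Res_{z = - 13 i} g(z) = \frac{3 i \left(13 \omega + 1\right) e^{- 13 \omega}}{8788} (pole of order 2)
  F(ω) = -2πi·ΣRes = \frac{3 \pi \left(13 \omega + 1\right) e^{- 13 \omega}}{4394}

Case ω < 0 (upper half-plane, counterclockwise contour ⇒ F(ω) = +2πi·ΣRes):
  Res_{z = 13 i} g(z) = \frac{3 i \left(13 \omega - 1\right) e^{13 \omega}}{8788} (pole of order 2)
  F(ω) = 2πi·ΣRes = \frac{3 \pi \left(1 - 13 \omega\right) e^{13 \omega}}{4394}

Both cases combine into a single formula in |ω|:

F(ω) = \frac{3 \pi \left(13 \left|{\omega}\right| + 1\right) e^{- 13 \left|{\omega}\right|}}{4394}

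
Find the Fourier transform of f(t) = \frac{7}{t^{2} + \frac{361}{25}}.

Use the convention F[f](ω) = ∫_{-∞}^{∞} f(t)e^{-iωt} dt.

F(ω) = \frac{35 \pi e^{- \frac{19 \left|{\omega}\right|}{5}}}{19}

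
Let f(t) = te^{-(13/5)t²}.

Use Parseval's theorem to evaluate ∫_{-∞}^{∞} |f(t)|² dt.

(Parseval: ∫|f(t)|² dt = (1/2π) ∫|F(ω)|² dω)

∫|f(t)|² dt = \frac{5 \sqrt{130} \sqrt{\pi}}{1352}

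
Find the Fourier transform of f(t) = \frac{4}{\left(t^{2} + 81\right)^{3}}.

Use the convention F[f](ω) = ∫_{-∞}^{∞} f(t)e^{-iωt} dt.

F(ω) = \frac{\pi \left(27 \omega^{2} + 9 \left|{\omega}\right| + 1\right) e^{- 9 \left|{\omega}\right|}}{39366}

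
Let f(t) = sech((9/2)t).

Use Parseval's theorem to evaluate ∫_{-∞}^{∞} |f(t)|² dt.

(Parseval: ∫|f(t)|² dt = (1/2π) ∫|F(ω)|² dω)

∫|f(t)|² dt = \frac{4}{9}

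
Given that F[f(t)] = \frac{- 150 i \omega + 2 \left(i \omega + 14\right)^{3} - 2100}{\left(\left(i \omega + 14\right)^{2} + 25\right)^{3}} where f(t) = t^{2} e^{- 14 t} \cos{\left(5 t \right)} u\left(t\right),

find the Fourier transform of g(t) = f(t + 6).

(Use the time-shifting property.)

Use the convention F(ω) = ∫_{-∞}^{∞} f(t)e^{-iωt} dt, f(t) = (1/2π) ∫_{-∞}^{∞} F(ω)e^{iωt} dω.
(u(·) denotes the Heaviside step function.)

F[g](ω) = \frac{2 \left(- 75 i \omega + \left(i \omega + 14\right)^{3} - 1050\right) e^{6 i \omega}}{\left(\left(i \omega + 14\right)^{2} + 25\right)^{3}}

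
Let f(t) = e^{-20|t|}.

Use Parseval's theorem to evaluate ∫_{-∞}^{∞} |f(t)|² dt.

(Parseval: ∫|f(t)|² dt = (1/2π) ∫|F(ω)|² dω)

∫|f(t)|² dt = \frac{1}{20}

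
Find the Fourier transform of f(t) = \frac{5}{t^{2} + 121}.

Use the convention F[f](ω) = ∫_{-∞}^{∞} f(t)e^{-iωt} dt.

F(ω) = \frac{5 \pi e^{- 11 \left|{\omega}\right|}}{11}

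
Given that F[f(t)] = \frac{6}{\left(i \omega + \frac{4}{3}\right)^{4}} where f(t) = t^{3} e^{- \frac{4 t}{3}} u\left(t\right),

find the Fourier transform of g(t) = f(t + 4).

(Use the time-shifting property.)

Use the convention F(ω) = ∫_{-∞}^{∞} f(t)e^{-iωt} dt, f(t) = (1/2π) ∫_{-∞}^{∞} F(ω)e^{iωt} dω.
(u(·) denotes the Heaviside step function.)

F[g](ω) = \frac{486 e^{4 i \omega}}{\left(3 i \omega + 4\right)^{4}}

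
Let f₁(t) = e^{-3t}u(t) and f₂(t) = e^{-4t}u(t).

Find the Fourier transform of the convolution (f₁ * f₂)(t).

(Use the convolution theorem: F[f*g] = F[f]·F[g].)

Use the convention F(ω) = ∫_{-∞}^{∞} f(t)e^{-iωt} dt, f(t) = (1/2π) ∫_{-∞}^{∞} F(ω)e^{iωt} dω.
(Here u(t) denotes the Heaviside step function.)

F[f₁*f₂](ω) = \frac{1}{\left(i \omega + 3\right) \left(i \omega + 4\right)}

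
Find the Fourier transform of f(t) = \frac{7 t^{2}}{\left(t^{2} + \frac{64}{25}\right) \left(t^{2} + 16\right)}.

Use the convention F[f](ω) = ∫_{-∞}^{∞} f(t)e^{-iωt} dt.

F(ω) = \frac{25 \pi e^{- 4 \left|{\omega}\right|}}{12} - \frac{5 \pi e^{- \frac{8 \left|{\omega}\right|}{5}}}{6}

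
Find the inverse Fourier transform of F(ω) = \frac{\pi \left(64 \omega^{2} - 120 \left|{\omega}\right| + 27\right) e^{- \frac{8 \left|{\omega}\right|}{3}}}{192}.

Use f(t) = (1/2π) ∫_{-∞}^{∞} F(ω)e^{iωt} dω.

f(t) = \frac{t^{4}}{\left(t^{2} + \frac{64}{9}\right)^{3}}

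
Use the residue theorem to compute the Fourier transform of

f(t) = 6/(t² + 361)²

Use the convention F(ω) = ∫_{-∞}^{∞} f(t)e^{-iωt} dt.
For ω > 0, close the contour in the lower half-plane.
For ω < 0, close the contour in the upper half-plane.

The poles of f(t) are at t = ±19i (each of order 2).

Let g(z) = f(z)e^{-iωz}; for large |z| the factor e^{-iωz} decays in the lower half-plane when ω > 0 and in the upper half-plane when ω < 0.

Case ω > 0 (lower half-plane, clockwise contour ⇒ F(ω) = -2πi·ΣRes):
  Res_{z = - 19 i} g(z) = \frac{3 i \left(19 \omega + 1\right) e^{- 19 \omega}}{13718} (pole of order 2)
  F(ω) = -2πi·ΣRes = \frac{3 \pi \left(19 \omega + 1\right) e^{- 19 \omega}}{6859}

Case ω < 0 (upper half-plane, counterclockwise contour ⇒ F(ω) = +2πi·ΣRes):
  Res_{z = 19 i} g(z) = \frac{3 i \left(19 \omega - 1\right) e^{19 \omega}}{13718} (pole of order 2)
  F(ω) = 2πi·ΣRes = \frac{3 \pi \left(1 - 19 \omega\right) e^{19 \omega}}{6859}

Both cases combine into a single formula in |ω|:

F(ω) = \frac{3 \pi \left(19 \left|{\omega}\right| + 1\right) e^{- 19 \left|{\omega}\right|}}{6859}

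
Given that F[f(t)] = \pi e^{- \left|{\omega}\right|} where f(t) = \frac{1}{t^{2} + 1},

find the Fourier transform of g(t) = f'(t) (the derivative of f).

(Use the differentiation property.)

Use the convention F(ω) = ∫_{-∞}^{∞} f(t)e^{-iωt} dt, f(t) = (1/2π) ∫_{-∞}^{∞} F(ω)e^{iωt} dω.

F[g](ω) = i \pi \omega e^{- \left|{\omega}\right|}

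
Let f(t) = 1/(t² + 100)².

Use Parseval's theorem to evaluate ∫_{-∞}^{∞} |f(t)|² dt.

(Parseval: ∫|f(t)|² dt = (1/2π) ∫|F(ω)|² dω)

∫|f(t)|² dt = \frac{\pi}{32000000}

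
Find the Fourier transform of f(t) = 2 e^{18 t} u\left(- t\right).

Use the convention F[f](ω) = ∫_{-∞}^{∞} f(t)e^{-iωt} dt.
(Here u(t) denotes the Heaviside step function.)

F(ω) = - \frac{2}{i \omega - 18}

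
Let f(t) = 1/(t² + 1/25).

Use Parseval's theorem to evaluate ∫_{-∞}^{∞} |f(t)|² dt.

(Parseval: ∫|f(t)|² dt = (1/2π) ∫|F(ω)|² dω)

∫|f(t)|² dt = \frac{125 \pi}{2}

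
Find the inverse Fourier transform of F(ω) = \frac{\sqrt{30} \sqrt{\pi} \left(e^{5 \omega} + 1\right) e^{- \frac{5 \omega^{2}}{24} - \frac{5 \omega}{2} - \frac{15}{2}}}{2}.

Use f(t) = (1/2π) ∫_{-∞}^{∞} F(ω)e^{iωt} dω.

f(t) = 6 e^{- \frac{6 t^{2}}{5}} \cos{\left(6 t \right)}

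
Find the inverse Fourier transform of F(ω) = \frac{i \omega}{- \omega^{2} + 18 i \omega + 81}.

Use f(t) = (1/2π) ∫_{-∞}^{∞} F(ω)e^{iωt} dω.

f(t) = \left(1 - 9 t\right) e^{- 9 t} u\left(t\right)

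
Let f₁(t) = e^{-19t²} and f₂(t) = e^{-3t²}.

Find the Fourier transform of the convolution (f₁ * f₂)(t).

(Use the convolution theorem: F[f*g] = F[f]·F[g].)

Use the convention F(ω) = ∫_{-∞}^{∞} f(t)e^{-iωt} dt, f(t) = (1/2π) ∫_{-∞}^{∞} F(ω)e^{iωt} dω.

F[f₁*f₂](ω) = \frac{\sqrt{57} \pi e^{- \frac{11 \omega^{2}}{114}}}{57}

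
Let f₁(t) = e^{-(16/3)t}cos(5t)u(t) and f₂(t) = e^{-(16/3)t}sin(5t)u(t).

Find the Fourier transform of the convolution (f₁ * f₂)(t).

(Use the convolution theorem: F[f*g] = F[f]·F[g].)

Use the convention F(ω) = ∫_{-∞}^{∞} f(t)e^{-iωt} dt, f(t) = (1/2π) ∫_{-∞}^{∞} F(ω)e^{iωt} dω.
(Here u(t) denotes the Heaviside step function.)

F[f₁*f₂](ω) = \frac{135 \left(3 i \omega + 16\right)}{\left(\left(3 i \omega + 16\right)^{2} + 225\right)^{2}}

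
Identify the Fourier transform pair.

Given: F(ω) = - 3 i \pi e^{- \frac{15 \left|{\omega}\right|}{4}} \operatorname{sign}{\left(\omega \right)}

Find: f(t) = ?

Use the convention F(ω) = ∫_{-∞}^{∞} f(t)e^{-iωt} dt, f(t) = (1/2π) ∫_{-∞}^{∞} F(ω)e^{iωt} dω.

f(t) = \frac{3 t}{t^{2} + \frac{225}{16}}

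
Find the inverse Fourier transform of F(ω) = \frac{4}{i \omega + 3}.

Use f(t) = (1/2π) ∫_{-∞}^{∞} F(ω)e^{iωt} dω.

f(t) = 4 e^{- 3 t} u\left(t\right)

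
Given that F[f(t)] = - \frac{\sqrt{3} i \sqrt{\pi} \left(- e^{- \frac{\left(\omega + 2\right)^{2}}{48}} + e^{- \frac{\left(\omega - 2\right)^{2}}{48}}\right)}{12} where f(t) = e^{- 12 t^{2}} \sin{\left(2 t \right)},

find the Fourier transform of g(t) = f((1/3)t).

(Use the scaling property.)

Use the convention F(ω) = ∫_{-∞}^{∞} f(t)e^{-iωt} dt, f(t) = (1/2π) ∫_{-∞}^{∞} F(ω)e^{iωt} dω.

F[g](ω) = \frac{\sqrt{3} i \sqrt{\pi} \left(1 - e^{\frac{\omega}{2}}\right) e^{- \frac{3 \omega^{2}}{16} - \frac{\omega}{4} - \frac{1}{12}}}{4}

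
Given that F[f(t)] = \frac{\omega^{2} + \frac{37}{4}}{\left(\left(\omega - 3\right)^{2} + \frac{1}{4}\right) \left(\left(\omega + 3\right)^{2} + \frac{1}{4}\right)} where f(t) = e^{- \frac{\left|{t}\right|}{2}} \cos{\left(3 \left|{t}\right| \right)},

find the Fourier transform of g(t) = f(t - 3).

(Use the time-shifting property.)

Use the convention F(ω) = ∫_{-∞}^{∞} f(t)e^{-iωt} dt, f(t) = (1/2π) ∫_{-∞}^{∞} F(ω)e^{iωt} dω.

F[g](ω) = \frac{4 \left(4 \omega^{2} + 37\right) e^{- 3 i \omega}}{16 \omega^{4} - 280 \omega^{2} + 1369}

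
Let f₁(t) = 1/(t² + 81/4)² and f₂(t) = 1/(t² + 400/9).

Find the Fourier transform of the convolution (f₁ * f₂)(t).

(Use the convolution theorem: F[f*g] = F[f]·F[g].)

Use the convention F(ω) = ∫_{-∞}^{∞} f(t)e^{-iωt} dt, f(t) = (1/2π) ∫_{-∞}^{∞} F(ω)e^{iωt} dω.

F[f₁*f₂](ω) = \frac{\pi^{2} \left(9 \left|{\omega}\right| + 2\right) e^{- \frac{67 \left|{\omega}\right|}{6}}}{2430}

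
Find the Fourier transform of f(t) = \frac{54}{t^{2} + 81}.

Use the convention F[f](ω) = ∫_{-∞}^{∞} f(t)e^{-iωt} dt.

F(ω) = 6 \pi e^{- 9 \left|{\omega}\right|}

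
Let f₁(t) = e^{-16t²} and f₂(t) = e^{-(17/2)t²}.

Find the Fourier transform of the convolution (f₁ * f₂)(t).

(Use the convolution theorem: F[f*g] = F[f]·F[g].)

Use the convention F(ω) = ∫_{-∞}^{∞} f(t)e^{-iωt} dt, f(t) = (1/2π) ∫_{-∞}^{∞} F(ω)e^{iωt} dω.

F[f₁*f₂](ω) = \frac{\sqrt{34} \pi e^{- \frac{49 \omega^{2}}{1088}}}{68}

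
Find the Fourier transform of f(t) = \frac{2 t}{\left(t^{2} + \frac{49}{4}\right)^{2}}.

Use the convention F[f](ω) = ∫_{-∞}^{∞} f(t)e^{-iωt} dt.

F(ω) = - \frac{2 i \pi \omega e^{- \frac{7 \left|{\omega}\right|}{2}}}{7}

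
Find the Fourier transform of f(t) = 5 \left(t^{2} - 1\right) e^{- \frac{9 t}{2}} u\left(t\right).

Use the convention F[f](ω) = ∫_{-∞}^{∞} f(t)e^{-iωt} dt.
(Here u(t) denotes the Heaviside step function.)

F(ω) = \frac{10 \left(16 i \omega - \left(2 i \omega + 9\right)^{3} + 72\right)}{\left(2 i \omega + 9\right)^{4}}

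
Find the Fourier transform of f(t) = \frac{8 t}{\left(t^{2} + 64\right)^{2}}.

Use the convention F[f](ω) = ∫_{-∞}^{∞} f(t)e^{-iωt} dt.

F(ω) = - \frac{i \pi \omega e^{- 8 \left|{\omega}\right|}}{2}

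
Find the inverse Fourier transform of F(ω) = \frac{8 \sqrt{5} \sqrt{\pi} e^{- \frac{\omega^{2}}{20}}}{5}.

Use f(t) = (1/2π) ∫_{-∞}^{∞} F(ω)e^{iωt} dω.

f(t) = 8 e^{- 5 t^{2}}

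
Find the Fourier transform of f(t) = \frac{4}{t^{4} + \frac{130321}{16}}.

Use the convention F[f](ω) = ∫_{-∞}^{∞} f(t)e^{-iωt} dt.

F(ω) = \frac{32 \pi e^{- \frac{19 \sqrt{2} \left|{\omega}\right|}{4}} \sin{\left(\frac{19 \sqrt{2} \left|{\omega}\right|}{4} + \frac{\pi}{4} \right)}}{6859}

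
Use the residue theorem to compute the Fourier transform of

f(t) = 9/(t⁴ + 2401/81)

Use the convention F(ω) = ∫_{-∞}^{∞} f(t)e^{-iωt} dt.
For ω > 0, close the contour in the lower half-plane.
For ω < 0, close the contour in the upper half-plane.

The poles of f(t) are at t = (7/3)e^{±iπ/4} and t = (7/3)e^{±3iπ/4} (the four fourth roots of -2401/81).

Let g(z) = f(z)e^{-iωz}; for large |z| the factor e^{-iωz} decays in the lower half-plane when ω > 0 and in the upper half-plane when ω < 0.

Case ω > 0 (lower half-plane, clockwise contour ⇒ F(ω) = -2πi·ΣRes):
  Res_{z = - \frac{7 \sqrt{2}}{6} - \frac{7 \sqrt{2} i}{6}} g(z) = \frac{243 \sqrt{2} i \left(1 - i\right) e^{\frac{7 \sqrt{2} \omega \left(-1 + i\right)}{6}}}{2744}
  Res_{z = \frac{7 \sqrt{2}}{6} - \frac{7 \sqrt{2} i}{6}} g(z) = \frac{243 \sqrt{2} i \left(1 + i\right) e^{- \frac{7 \sqrt{2} \omega \left(1 + i\right)}{6}}}{2744}
  F(ω) = -2πi·ΣRes = \frac{243 \sqrt{2} \pi \left(1 - i\right) \left(e^{\frac{7 \sqrt{2} i \omega}{3}} + i\right) e^{- \frac{7 \sqrt{2} \omega \left(1 + i\right)}{6}}}{1372} = \frac{243 \pi e^{- \frac{7 \sqrt{2} \omega}{6}} \sin{\left(\frac{7 \sqrt{2} \omega}{6} + \frac{\pi}{4} \right)}}{343}

Case ω < 0 (upper half-plane, counterclockwise contour ⇒ F(ω) = +2πi·ΣRes):
  Res_{z = \frac{7 \sqrt{2}}{6} + \frac{7 \sqrt{2} i}{6}} g(z) = \frac{243 \sqrt{2} i \left(-1 + i\right) e^{\frac{7 \sqrt{2} \omega \left(1 - i\right)}{6}}}{2744}
  Res_{z = - \frac{7 \sqrt{2}}{6} + \frac{7 \sqrt{2} i}{6}} g(z) = \frac{243 \sqrt{2} \left(1 - i\right) e^{\frac{7 \sqrt{2} \omega \left(1 + i\right)}{6}}}{2744}
  F(ω) = 2πi·ΣRes = - \frac{243 \sqrt{2} i \pi \left(i \left(1 - i\right) e^{\frac{7 \sqrt{2} \omega \left(1 - i\right)}{6}} - \left(1 - i\right) e^{\frac{7 \sqrt{2} \omega \left(1 + i\right)}{6}}\right)}{1372} = \frac{243 \pi e^{\frac{7 \sqrt{2} \omega}{6}} \cos{\left(\frac{7 \sqrt{2} \omega}{6} + \frac{\pi}{4} \right)}}{343}

Both cases combine into a single formula in |ω|:

F(ω) = \frac{243 \pi e^{- \frac{7 \sqrt{2} \left|{\omega}\right|}{6}} \sin{\left(\frac{7 \sqrt{2} \left|{\omega}\right|}{6} + \frac{\pi}{4} \right)}}{343}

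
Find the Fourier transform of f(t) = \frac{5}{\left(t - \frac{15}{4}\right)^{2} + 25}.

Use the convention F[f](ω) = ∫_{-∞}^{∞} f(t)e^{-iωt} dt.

F(ω) = \pi e^{- \frac{15 i \omega}{4} - 5 \left|{\omega}\right|}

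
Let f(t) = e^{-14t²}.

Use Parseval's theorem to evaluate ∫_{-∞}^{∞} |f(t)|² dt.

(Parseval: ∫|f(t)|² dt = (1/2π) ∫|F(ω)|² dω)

∫|f(t)|² dt = \frac{\sqrt{7} \sqrt{\pi}}{14}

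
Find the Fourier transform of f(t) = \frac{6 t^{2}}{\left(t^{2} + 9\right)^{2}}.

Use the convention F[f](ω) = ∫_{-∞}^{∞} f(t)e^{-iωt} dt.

F(ω) = \pi \left(1 - 3 \left|{\omega}\right|\right) e^{- 3 \left|{\omega}\right|}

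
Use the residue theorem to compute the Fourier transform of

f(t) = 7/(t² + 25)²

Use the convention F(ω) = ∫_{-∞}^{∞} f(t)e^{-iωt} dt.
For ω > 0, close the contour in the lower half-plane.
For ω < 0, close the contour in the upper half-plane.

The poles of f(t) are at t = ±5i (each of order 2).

Let g(z) = f(z)e^{-iωz}; for large |z| the factor e^{-iωz} decays in the lower half-plane when ω > 0 and in the upper half-plane when ω < 0.

Case ω > 0 (lower half-plane, clockwise contour ⇒ F(ω) = -2πi·ΣRes):
  Res_{z = - 5 i} g(z) = \frac{7 i \left(5 \omega + 1\right) e^{- 5 \omega}}{500} (pole of order 2)
  F(ω) = -2πi·ΣRes = \frac{7 \pi \left(5 \omega + 1\right) e^{- 5 \omega}}{250}

Case ω < 0 (upper half-plane, counterclockwise contour ⇒ F(ω) = +2πi·ΣRes):
  Res_{z = 5 i} g(z) = \frac{7 i \left(5 \omega - 1\right) e^{5 \omega}}{500} (pole of order 2)
  F(ω) = 2πi·ΣRes = \frac{7 \pi \left(1 - 5 \omega\right) e^{5 \omega}}{250}

Both cases combine into a single formula in |ω|:

F(ω) = \frac{7 \pi \left(5 \left|{\omega}\right| + 1\right) e^{- 5 \left|{\omega}\right|}}{250}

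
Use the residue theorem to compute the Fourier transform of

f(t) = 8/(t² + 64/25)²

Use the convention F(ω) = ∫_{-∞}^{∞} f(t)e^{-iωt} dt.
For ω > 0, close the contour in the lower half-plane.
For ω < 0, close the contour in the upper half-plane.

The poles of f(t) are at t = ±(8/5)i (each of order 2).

Let g(z) = f(z)e^{-iωz}; for large |z| the factor e^{-iωz} decays in the lower half-plane when ω > 0 and in the upper half-plane when ω < 0.

Case ω > 0 (lower half-plane, clockwise contour ⇒ F(ω) = -2πi·ΣRes):
  Res_{z = - \frac{8 i}{5}} g(z) = \frac{25 i \left(8 \omega + 5\right) e^{- \frac{8 \omega}{5}}}{256} (pole of order 2)
  F(ω) = -2πi·ΣRes = \frac{25 \pi \left(8 \omega + 5\right) e^{- \frac{8 \omega}{5}}}{128}

Case ω < 0 (upper half-plane, counterclockwise contour ⇒ F(ω) = +2πi·ΣRes):
  Res_{z = \frac{8 i}{5}} g(z) = \frac{25 i \left(8 \omega - 5\right) e^{\frac{8 \omega}{5}}}{256} (pole of order 2)
  F(ω) = 2πi·ΣRes = \frac{25 \pi \left(5 - 8 \omega\right) e^{\frac{8 \omega}{5}}}{128}

Both cases combine into a single formula in |ω|:

F(ω) = \frac{25 \pi \left(8 \left|{\omega}\right| + 5\right) e^{- \frac{8 \left|{\omega}\right|}{5}}}{128}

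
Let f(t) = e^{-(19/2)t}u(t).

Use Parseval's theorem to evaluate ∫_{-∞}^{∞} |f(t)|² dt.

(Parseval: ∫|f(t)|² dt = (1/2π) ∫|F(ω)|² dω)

∫|f(t)|² dt = \frac{1}{19}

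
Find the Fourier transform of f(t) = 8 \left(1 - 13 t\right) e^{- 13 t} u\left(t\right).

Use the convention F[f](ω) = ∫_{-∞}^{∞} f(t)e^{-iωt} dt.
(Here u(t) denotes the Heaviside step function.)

F(ω) = \frac{8 i \omega}{- \omega^{2} + 26 i \omega + 169}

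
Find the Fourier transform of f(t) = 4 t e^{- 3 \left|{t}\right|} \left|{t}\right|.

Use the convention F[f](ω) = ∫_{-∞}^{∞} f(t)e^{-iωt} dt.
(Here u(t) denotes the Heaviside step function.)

F(ω) = \frac{16 i \omega \left(\omega^{2} - 27\right)}{\left(\omega^{2} + 9\right)^{3}}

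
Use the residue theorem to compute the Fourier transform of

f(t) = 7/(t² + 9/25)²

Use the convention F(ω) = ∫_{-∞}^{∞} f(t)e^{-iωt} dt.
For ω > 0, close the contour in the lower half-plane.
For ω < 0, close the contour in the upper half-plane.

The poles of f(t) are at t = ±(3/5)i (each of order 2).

Let g(z) = f(z)e^{-iωz}; for large |z| the factor e^{-iωz} decays in the lower half-plane when ω > 0 and in the upper half-plane when ω < 0.

Case ω > 0 (lower half-plane, clockwise contour ⇒ F(ω) = -2πi·ΣRes):
  Res_{z = - \frac{3 i}{5}} g(z) = \frac{175 i \left(3 \omega + 5\right) e^{- \frac{3 \omega}{5}}}{108} (pole of order 2)
  F(ω) = -2πi·ΣRes = \frac{175 \pi \left(3 \omega + 5\right) e^{- \frac{3 \omega}{5}}}{54}

Case ω < 0 (upper half-plane, counterclockwise contour ⇒ F(ω) = +2πi·ΣRes):
  Res_{z = \frac{3 i}{5}} g(z) = \frac{175 i \left(3 \omega - 5\right) e^{\frac{3 \omega}{5}}}{108} (pole of order 2)
  F(ω) = 2πi·ΣRes = \frac{175 \pi \left(5 - 3 \omega\right) e^{\frac{3 \omega}{5}}}{54}

Both cases combine into a single formula in |ω|:

F(ω) = \frac{175 \pi \left(3 \left|{\omega}\right| + 5\right) e^{- \frac{3 \left|{\omega}\right|}{5}}}{54}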